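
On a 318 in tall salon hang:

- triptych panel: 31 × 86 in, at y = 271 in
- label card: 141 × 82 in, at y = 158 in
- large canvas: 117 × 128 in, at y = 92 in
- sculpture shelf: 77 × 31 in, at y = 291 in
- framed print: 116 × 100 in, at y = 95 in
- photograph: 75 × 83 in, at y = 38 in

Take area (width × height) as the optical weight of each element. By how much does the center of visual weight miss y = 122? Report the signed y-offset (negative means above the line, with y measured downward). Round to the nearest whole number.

≈ -1 in

Areas → weights: triptych panel 31·86 = 2666, label card 141·82 = 11562, large canvas 117·128 = 14976, sculpture shelf 77·31 = 2387, framed print 116·100 = 11600, photograph 75·83 = 6225; Σw = 49416.
y-moment: 2666·271 + 11562·158 + 14976·92 + 2387·291 + 11600·95 + 6225·38 = 5960241; centroid 5960241/49416 ≈ 120.61.
Difference: 120.61 − 122 ≈ -1.39.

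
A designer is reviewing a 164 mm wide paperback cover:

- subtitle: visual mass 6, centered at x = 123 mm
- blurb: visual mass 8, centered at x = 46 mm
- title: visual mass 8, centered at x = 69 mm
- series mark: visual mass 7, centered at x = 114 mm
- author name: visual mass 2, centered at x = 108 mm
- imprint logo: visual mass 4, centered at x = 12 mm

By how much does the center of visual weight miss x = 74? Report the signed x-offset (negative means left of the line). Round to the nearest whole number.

≈ 4 mm

Weights sum to 6 + 8 + 8 + 7 + 2 + 4 = 35.
x: (6·123 + 8·46 + 8·69 + 7·114 + 2·108 + 4·12) / 35 = 2720 / 35 ≈ 77.71
Offset from x = 74: 77.71 − 74 ≈ 3.71.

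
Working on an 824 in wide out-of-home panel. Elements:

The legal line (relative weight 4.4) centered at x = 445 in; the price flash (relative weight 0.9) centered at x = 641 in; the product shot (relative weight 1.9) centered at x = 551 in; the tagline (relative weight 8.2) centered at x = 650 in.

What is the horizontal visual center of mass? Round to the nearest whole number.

Total weight = 4.4 + 0.9 + 1.9 + 8.2 = 15.4.
x-moment: 4.4·445 + 0.9·641 + 1.9·551 + 8.2·650 = 8911.8; centroid 8911.8/15.4 ≈ 578.69.

x ≈ 579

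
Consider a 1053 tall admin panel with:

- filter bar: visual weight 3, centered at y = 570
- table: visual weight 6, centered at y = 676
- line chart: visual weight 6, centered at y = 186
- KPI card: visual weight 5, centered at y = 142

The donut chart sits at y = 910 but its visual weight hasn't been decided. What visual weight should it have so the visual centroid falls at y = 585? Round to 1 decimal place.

Known weights sum to 3 + 6 + 6 + 5 = 20; their moment is 3·570 + 6·676 + 6·186 + 5·142 = 7592.
Set Σw·y/Σw = 585: (7592 + 910w) = 585·(20 + w).
Solving: w = (585·20 − 7592) / (910 − 585) = 4108 / 325 ≈ 12.64.

w ≈ 12.6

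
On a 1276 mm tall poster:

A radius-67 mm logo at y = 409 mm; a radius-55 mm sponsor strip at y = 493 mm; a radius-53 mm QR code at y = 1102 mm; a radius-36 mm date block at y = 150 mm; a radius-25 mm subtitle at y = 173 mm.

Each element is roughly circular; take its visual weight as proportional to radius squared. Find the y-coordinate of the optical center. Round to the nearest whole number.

y ≈ 549

Weights ∝ r²: logo 67² = 4489, sponsor strip 55² = 3025, QR code 53² = 2809, date block 36² = 1296, subtitle 25² = 625; Σw = 12244.
Σw·y = 4489·409 + 3025·493 + 2809·1102 + 1296·150 + 625·173 = 6725369, so ȳ = 6725369/12244 ≈ 549.28.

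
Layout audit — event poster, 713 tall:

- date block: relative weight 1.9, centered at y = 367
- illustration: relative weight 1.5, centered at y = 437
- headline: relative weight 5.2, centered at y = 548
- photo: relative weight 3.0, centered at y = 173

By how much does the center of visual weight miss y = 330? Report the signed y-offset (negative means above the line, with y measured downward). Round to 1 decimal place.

≈ 77.0

Total weight = 1.9 + 1.5 + 5.2 + 3.0 = 11.6.
Σw·y = 1.9·367 + 1.5·437 + 5.2·548 + 3.0·173 = 4721.4, so ȳ = 4721.4/11.6 ≈ 407.02.
Difference: 407.02 − 330 ≈ 77.02.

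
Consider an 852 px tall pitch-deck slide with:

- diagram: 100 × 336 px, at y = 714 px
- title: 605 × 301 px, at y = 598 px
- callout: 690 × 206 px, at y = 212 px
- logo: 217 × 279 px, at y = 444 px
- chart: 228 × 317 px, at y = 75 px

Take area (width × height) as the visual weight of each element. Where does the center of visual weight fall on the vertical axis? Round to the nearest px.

Taking area as weight: diagram 100·336 = 33600, title 605·301 = 182105, callout 690·206 = 142140, logo 217·279 = 60543, chart 228·317 = 72276. Sum 490664.
y: (33600·714 + 182105·598 + 142140·212 + 60543·444 + 72276·75) / 490664 = 195324662 / 490664 ≈ 398.08

y ≈ 398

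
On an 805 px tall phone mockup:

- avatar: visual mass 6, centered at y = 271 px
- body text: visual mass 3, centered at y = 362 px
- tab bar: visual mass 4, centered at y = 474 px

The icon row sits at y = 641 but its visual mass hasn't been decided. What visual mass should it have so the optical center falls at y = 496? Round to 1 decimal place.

Existing Σw = 13 (6 + 3 + 4); existing moment 6·271 + 3·362 + 4·474 = 4608.
For the centroid to hit 496: (4608 + w·641) / (13 + w) = 496.
Rearranging, w·(641 − 496) = 496·13 − 4608 = 1840, so w ≈ 1840/145 = 12.69.

w ≈ 12.7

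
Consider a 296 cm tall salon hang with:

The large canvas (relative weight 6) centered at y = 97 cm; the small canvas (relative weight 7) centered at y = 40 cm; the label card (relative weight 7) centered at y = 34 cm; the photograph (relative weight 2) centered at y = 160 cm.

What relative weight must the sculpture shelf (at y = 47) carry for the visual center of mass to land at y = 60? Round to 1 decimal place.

w ≈ 7.7

Fixed elements: Σw = 6 + 7 + 7 + 2 = 22, Σw·y = 6·97 + 7·40 + 7·34 + 2·160 = 1420.
Balance at y = 60 requires (1420 + w·47) / (22 + w) = 60.
Rearranging, w·(47 − 60) = 60·22 − 1420 = -100, so w ≈ -100/-13 = 7.69.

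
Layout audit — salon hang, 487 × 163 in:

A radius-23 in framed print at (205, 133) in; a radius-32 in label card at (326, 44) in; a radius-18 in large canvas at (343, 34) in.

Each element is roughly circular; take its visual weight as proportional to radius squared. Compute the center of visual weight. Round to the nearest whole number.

r² weights: framed print 23² = 529, label card 32² = 1024, large canvas 18² = 324. Total = 1877.
Σw·x = 529·205 + 1024·326 + 324·343 = 553401, so x̄ = 553401/1877 ≈ 294.83.
Σw·y = 529·133 + 1024·44 + 324·34 = 126429, so ȳ = 126429/1877 ≈ 67.36.

(295, 67)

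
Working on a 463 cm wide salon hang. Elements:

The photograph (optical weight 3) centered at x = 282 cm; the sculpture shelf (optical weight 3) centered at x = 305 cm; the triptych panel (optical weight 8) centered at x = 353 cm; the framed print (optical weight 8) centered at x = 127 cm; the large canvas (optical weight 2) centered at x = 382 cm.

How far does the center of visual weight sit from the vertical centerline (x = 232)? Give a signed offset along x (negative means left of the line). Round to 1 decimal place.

Weights sum to 3 + 3 + 8 + 8 + 2 = 24.
x-moment: 3·282 + 3·305 + 8·353 + 8·127 + 2·382 = 6365; centroid 6365/24 ≈ 265.21.
Difference: 265.21 − 232 ≈ 33.21.

≈ 33.2 cm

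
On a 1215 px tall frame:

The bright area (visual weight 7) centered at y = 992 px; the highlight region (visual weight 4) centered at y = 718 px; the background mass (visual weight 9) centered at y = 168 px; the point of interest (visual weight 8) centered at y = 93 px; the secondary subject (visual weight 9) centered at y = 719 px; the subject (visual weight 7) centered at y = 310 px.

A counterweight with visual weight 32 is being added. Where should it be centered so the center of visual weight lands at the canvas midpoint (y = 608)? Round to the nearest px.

y ≈ 797

New total weight: (7 + 4 + 9 + 8 + 9 + 7) + 32 = 76.
y: need Σw·y = 76·608 = 46208. Existing = 7·992 + 4·718 + 9·168 + 8·93 + 9·719 + 7·310 = 20713. Remainder 25495 / 32 ≈ 796.72.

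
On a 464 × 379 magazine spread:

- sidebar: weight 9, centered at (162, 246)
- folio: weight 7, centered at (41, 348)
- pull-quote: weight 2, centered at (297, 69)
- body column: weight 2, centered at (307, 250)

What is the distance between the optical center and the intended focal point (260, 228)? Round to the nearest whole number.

Σw = 9 + 7 + 2 + 2 = 20.
x: (9·162 + 7·41 + 2·297 + 2·307) / 20 = 2953 / 20 ≈ 147.65
y: (9·246 + 7·348 + 2·69 + 2·250) / 20 = 5288 / 20 ≈ 264.40
From (260, 228): dx = -112.35, dy = 36.40, so the distance is √(dx²+dy²) ≈ 118.10.

≈ 118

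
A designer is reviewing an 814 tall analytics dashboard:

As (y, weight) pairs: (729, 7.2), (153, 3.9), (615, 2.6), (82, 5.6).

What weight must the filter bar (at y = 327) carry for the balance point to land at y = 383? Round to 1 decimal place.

Fixed elements: Σw = 7.2 + 3.9 + 2.6 + 5.6 = 19.3, Σw·y = 7.2·729 + 3.9·153 + 2.6·615 + 5.6·82 = 7903.7.
Balance at y = 383 requires (7903.7 + w·327) / (19.3 + w) = 383.
Solving: w = (383·19.3 − 7903.7) / (327 − 383) = -511.8 / -56 ≈ 9.14.

w ≈ 9.1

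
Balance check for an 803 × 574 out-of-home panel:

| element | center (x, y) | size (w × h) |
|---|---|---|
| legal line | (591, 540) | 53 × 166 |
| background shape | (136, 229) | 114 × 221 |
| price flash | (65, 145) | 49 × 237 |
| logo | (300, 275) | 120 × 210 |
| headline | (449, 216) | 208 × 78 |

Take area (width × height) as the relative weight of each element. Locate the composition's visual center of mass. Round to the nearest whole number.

Areas → weights: legal line 53·166 = 8798, background shape 114·221 = 25194, price flash 49·237 = 11613, logo 120·210 = 25200, headline 208·78 = 16224; Σw = 87029.
x: (8798·591 + 25194·136 + 11613·65 + 25200·300 + 16224·449) / 87029 = 24225423 / 87029 ≈ 278.36
y: (8798·540 + 25194·229 + 11613·145 + 25200·275 + 16224·216) / 87029 = 22638615 / 87029 ≈ 260.13

(278, 260)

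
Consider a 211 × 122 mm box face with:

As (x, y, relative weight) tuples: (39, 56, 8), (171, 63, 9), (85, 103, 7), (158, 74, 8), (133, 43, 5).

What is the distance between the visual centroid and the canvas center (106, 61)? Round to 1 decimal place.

Weights sum to 8 + 9 + 7 + 8 + 5 = 37.
Σw·x = 8·39 + 9·171 + 7·85 + 8·158 + 5·133 = 4375, so x̄ = 4375/37 ≈ 118.24.
Σw·y = 8·56 + 9·63 + 7·103 + 8·74 + 5·43 = 2543, so ȳ = 2543/37 ≈ 68.73.
Offset from (106, 61): Δx ≈ 12.24, Δy ≈ 7.73; distance = √(Δx² + Δy²) ≈ 14.48.

≈ 14.5 mm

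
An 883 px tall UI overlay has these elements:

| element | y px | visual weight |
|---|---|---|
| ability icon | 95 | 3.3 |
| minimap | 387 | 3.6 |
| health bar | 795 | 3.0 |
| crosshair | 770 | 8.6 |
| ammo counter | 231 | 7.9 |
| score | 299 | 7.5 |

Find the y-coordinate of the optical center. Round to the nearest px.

Σw = 3.3 + 3.6 + 3.0 + 8.6 + 7.9 + 7.5 = 33.9.
y-moment: 3.3·95 + 3.6·387 + 3.0·795 + 8.6·770 + 7.9·231 + 7.5·299 = 14781.1; centroid 14781.1/33.9 ≈ 436.02.

y ≈ 436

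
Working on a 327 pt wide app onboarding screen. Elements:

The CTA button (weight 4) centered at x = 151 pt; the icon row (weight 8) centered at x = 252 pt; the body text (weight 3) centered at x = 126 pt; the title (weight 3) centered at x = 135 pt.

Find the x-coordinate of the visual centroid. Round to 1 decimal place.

x ≈ 189.1

Σw = 4 + 8 + 3 + 3 = 18.
Σw·x = 4·151 + 8·252 + 3·126 + 3·135 = 3403, so x̄ = 3403/18 ≈ 189.06.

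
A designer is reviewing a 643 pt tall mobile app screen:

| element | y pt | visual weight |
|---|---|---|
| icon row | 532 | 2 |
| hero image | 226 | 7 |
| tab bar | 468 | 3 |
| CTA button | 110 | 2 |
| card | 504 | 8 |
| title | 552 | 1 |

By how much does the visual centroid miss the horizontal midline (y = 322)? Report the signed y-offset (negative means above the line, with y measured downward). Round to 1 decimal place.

≈ 63.0 pt

Weights sum to 2 + 7 + 3 + 2 + 8 + 1 = 23.
y-moment: 2·532 + 7·226 + 3·468 + 2·110 + 8·504 + 1·552 = 8854; centroid 8854/23 ≈ 384.96.
Against y = 322, that's 384.96 − 322 = 62.96.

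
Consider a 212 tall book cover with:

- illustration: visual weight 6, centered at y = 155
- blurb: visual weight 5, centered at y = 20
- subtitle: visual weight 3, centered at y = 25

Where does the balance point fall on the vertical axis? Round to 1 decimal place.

Σw = 6 + 5 + 3 = 14.
y: (6·155 + 5·20 + 3·25) / 14 = 1105 / 14 ≈ 78.93

y ≈ 78.9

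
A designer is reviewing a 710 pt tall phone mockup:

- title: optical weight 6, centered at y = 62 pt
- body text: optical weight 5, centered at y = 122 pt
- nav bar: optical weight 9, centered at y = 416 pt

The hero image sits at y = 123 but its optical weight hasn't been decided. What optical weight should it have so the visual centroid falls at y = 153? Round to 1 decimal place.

Known weights sum to 6 + 5 + 9 = 20; their moment is 6·62 + 5·122 + 9·416 = 4726.
Balance at y = 153 requires (4726 + w·123) / (20 + w) = 153.
Solving: w = (153·20 − 4726) / (123 − 153) = -1666 / -30 ≈ 55.53.

w ≈ 55.5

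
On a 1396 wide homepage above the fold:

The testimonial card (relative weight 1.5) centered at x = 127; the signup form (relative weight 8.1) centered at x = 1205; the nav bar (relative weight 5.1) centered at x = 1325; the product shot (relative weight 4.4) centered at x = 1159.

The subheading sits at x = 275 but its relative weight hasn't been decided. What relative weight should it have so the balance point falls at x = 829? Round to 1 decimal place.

Known weights sum to 1.5 + 8.1 + 5.1 + 4.4 = 19.1; their moment is 1.5·127 + 8.1·1205 + 5.1·1325 + 4.4·1159 = 21808.1.
Balance at x = 829 requires (21808.1 + w·275) / (19.1 + w) = 829.
Rearranging, w·(275 − 829) = 829·19.1 − 21808.1 = -5974.2, so w ≈ -5974.2/-554 = 10.78.

w ≈ 10.8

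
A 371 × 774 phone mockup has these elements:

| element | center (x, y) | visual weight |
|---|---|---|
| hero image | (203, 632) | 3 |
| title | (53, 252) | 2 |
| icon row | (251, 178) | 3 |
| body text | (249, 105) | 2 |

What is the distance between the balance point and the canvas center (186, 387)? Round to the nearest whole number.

≈ 73

Σw = 3 + 2 + 3 + 2 = 10.
x-moment: 3·203 + 2·53 + 3·251 + 2·249 = 1966; centroid 1966/10 ≈ 196.60.
y-moment: 3·632 + 2·252 + 3·178 + 2·105 = 3144; centroid 3144/10 ≈ 314.40.
Offset from (186, 387): Δx ≈ 10.60, Δy ≈ -72.60; distance = √(Δx² + Δy²) ≈ 73.37.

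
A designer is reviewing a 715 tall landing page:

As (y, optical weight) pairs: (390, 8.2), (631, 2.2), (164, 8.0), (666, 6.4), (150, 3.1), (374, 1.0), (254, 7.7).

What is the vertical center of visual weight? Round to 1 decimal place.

Total weight = 8.2 + 2.2 + 8.0 + 6.4 + 3.1 + 1.0 + 7.7 = 36.6.
Σw·y = 12955.4; ȳ = 12955.4/36.6 ≈ 353.97.

y ≈ 354.0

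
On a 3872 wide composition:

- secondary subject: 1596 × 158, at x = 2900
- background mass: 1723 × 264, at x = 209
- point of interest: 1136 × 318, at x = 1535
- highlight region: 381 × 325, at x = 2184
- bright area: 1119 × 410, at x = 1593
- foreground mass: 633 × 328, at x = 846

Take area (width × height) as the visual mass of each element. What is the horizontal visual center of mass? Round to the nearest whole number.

x ≈ 1376

Areas → weights: secondary subject 1596·158 = 252168, background mass 1723·264 = 454872, point of interest 1136·318 = 361248, highlight region 381·325 = 123825, bright area 1119·410 = 458790, foreground mass 633·328 = 207624; Σw = 1858527.
Σw·x = 252168·2900 + 454872·209 + 361248·1535 + 123825·2184 + 458790·1593 + 207624·846 = 2557807302, so x̄ = 2557807302/1858527 ≈ 1376.26.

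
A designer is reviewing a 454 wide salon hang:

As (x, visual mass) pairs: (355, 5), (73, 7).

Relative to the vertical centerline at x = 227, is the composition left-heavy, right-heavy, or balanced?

left-heavy

Total weight = 5 + 7 = 12.
Σw·x = 5·355 + 7·73 = 2286, so x̄ = 2286/12 ≈ 190.50.
190.5 vs midline 227 → left-heavy.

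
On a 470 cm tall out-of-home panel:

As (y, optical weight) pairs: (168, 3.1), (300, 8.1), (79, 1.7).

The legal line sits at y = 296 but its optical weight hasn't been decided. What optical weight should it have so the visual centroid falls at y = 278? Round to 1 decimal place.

w ≈ 27.8

Known weights sum to 3.1 + 8.1 + 1.7 = 12.9; their moment is 3.1·168 + 8.1·300 + 1.7·79 = 3085.1.
Balance at y = 278 requires (3085.1 + w·296) / (12.9 + w) = 278.
So w = (278·12.9 − 3085.1)/(296 − 278) = 501.1/18 ≈ 27.84.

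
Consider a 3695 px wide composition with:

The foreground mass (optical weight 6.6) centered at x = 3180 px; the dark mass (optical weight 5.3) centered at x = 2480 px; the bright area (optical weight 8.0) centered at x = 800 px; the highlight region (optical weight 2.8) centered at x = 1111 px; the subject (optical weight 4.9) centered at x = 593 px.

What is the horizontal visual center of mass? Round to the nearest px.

Σw = 6.6 + 5.3 + 8.0 + 2.8 + 4.9 = 27.6.
x-moment: 6.6·3180 + 5.3·2480 + 8.0·800 + 2.8·1111 + 4.9·593 = 46548.5; centroid 46548.5/27.6 ≈ 1686.54.

x ≈ 1687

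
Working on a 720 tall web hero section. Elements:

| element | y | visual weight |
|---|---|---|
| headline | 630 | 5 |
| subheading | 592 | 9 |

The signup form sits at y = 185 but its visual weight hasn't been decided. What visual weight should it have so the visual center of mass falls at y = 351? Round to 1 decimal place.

Fixed elements: Σw = 5 + 9 = 14, Σw·y = 5·630 + 9·592 = 8478.
Set Σw·y/Σw = 351: (8478 + 185w) = 351·(14 + w).
So w = (351·14 − 8478)/(185 − 351) = -3564/-166 ≈ 21.47.

w ≈ 21.5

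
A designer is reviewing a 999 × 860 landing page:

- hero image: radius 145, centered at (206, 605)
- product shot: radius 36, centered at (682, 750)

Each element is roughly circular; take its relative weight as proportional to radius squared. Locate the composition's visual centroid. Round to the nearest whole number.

r² weights: hero image 145² = 21025, product shot 36² = 1296. Total = 22321.
x: (21025·206 + 1296·682) / 22321 = 5215022 / 22321 ≈ 233.64
y: (21025·605 + 1296·750) / 22321 = 13692125 / 22321 ≈ 613.42

(234, 613)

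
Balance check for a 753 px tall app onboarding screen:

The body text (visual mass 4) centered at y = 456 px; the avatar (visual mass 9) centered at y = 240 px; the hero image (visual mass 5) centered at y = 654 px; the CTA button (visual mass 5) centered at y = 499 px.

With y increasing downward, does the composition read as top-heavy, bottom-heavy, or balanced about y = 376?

bottom-heavy

Total weight = 4 + 9 + 5 + 5 = 23.
y-moment: 4·456 + 9·240 + 5·654 + 5·499 = 9749; centroid 9749/23 ≈ 423.87.
Since 423.9 is below (larger y than) 376, the composition reads bottom-heavy.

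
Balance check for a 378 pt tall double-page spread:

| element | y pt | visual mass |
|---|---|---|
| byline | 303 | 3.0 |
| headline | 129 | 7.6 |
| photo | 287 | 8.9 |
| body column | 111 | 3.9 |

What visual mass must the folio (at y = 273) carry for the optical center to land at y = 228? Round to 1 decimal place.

Known weights sum to 3.0 + 7.6 + 8.9 + 3.9 = 23.4; their moment is 3.0·303 + 7.6·129 + 8.9·287 + 3.9·111 = 4876.6.
Set Σw·y/Σw = 228: (4876.6 + 273w) = 228·(23.4 + w).
Solving: w = (228·23.4 − 4876.6) / (273 − 228) = 458.6 / 45 ≈ 10.19.

w ≈ 10.2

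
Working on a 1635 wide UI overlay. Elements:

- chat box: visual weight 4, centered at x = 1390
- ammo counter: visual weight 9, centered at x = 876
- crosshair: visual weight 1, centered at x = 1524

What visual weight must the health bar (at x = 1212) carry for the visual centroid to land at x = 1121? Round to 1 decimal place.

w ≈ 8.0

Existing Σw = 14 (4 + 9 + 1); existing moment 4·1390 + 9·876 + 1·1524 = 14968.
Balance at x = 1121 requires (14968 + w·1212) / (14 + w) = 1121.
Rearranging, w·(1212 − 1121) = 1121·14 − 14968 = 726, so w ≈ 726/91 = 7.98.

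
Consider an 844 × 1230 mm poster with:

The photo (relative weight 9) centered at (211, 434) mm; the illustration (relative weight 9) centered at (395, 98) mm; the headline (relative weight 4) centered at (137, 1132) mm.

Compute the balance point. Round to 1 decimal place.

(272.8, 423.5)

Σw = 9 + 9 + 4 = 22.
Σw·x = 9·211 + 9·395 + 4·137 = 6002, so x̄ = 6002/22 ≈ 272.82.
Σw·y = 9·434 + 9·98 + 4·1132 = 9316, so ȳ = 9316/22 ≈ 423.45.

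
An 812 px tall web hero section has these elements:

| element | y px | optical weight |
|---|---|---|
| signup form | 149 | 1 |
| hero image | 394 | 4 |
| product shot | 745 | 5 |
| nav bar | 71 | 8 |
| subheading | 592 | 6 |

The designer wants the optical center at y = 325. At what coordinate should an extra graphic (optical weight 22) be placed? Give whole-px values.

After adding the extra graphic, total weight = 1 + 4 + 5 + 8 + 6 + 22 = 46.
y: need Σw·y = 46·325 = 14950. Existing = 1·149 + 4·394 + 5·745 + 8·71 + 6·592 = 9570. Remainder 5380 / 22 ≈ 244.55.

y ≈ 245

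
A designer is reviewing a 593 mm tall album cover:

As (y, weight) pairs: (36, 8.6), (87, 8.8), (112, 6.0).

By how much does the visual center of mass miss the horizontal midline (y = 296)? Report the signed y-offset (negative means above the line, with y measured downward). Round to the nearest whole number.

Total weight = 8.6 + 8.8 + 6.0 = 23.4.
y-moment: 8.6·36 + 8.8·87 + 6.0·112 = 1747.2; centroid 1747.2/23.4 ≈ 74.67.
Difference: 74.67 − 296 ≈ -221.33.

≈ -221 mm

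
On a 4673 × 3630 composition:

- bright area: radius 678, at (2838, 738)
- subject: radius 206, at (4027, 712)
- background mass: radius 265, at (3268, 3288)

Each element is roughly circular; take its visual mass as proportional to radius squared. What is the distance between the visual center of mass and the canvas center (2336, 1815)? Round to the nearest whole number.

≈ 1000

Weights ∝ r²: bright area 678² = 459684, subject 206² = 42436, background mass 265² = 70225; Σw = 572345.
x-moment: 459684·2838 + 42436·4027 + 70225·3268 = 1704968264; centroid 1704968264/572345 ≈ 2978.92.
y-moment: 459684·738 + 42436·712 + 70225·3288 = 600361024; centroid 600361024/572345 ≈ 1048.95.
Offset from (2336, 1815): Δx ≈ 642.92, Δy ≈ -766.05; distance = √(Δx² + Δy²) ≈ 1000.09.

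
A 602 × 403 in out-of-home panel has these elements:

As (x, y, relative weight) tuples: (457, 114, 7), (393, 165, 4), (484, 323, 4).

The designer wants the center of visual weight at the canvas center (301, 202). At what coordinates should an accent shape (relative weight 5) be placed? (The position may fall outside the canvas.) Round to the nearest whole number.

(-137, 258)

With the accent shape, Σw becomes 7 + 4 + 4 + 5 = 20.
x: need Σw·x = 20·301 = 6020. Existing = 7·457 + 4·393 + 4·484 = 6707. Remainder -687 / 5 ≈ -137.40.
y: need Σw·y = 20·202 = 4040. Existing = 7·114 + 4·165 + 4·323 = 2750. Remainder 1290 / 5 ≈ 258.00.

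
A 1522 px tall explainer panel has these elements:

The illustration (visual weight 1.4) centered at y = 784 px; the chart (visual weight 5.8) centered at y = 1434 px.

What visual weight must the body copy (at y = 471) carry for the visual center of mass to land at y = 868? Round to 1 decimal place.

w ≈ 8.0

Fixed elements: Σw = 1.4 + 5.8 = 7.2, Σw·y = 1.4·784 + 5.8·1434 = 9414.8.
For the centroid to hit 868: (9414.8 + w·471) / (7.2 + w) = 868.
So w = (868·7.2 − 9414.8)/(471 − 868) = -3165.2/-397 ≈ 7.97.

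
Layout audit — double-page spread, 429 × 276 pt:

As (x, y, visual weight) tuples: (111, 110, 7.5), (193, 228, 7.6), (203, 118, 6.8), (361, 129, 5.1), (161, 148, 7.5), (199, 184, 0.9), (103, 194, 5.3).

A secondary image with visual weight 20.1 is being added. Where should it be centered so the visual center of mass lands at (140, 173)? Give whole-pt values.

After adding the secondary image, total weight = 7.5 + 7.6 + 6.8 + 5.1 + 7.5 + 0.9 + 5.3 + 20.1 = 60.8.
Along x: (7453.3 + 20.1·x) / 60.8 = 140 (existing moment 7.5·111 + 7.6·193 + 6.8·203 + 5.1·361 + 7.5·161 + 0.9·199 + 5.3·103 = 7453.3) ⇒ x = (8512.0 − 7453.3) / 20.1 ≈ 52.67.
Along y: (6321.9 + 20.1·y) / 60.8 = 173 (existing moment 7.5·110 + 7.6·228 + 6.8·118 + 5.1·129 + 7.5·148 + 0.9·184 + 5.3·194 = 6321.9) ⇒ y = (10518.4 − 6321.9) / 20.1 ≈ 208.78.

(53, 209)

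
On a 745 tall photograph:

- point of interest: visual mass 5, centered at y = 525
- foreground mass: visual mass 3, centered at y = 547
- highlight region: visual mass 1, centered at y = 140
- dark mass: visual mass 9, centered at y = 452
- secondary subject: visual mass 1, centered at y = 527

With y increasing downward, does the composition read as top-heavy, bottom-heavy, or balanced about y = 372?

bottom-heavy

Σw = 5 + 3 + 1 + 9 + 1 = 19.
Σw·y = 5·525 + 3·547 + 1·140 + 9·452 + 1·527 = 9001, so ȳ = 9001/19 ≈ 473.74.
473.7 vs midline 372 → bottom-heavy.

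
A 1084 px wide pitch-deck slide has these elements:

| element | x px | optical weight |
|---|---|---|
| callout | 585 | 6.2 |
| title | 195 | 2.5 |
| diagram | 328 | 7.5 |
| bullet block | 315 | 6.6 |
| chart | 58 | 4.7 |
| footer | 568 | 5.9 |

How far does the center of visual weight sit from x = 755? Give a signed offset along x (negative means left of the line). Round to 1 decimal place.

≈ -387.4 px

Weights sum to 6.2 + 2.5 + 7.5 + 6.6 + 4.7 + 5.9 = 33.4.
Σw·x = 12277.3; x̄ = 12277.3/33.4 ≈ 367.58.
Difference: 367.58 − 755 ≈ -387.42.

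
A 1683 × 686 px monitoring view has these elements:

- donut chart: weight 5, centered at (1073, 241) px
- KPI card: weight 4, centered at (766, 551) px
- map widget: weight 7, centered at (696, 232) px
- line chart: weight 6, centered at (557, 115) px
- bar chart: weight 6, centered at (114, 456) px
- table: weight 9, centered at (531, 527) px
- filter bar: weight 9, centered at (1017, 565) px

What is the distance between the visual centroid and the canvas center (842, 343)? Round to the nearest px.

≈ 171 px

Weights sum to 5 + 4 + 7 + 6 + 6 + 9 + 9 = 46.
x-moment: 5·1073 + 4·766 + 7·696 + 6·557 + 6·114 + 9·531 + 9·1017 = 31259; centroid 31259/46 ≈ 679.54.
y-moment: 5·241 + 4·551 + 7·232 + 6·115 + 6·456 + 9·527 + 9·565 = 18287; centroid 18287/46 ≈ 397.54.
Relative to (842, 343): Δ = (-162.46, 54.54); |Δ| = √(-162.46² + 54.54²) ≈ 171.37.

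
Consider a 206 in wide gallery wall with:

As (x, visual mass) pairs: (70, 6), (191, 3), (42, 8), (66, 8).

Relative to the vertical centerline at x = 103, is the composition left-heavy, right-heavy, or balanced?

left-heavy

Σw = 6 + 3 + 8 + 8 = 25.
Σw·x = 6·70 + 3·191 + 8·42 + 8·66 = 1857, so x̄ = 1857/25 ≈ 74.28.
74.3 lies left of the midline 103, so the layout is left-heavy.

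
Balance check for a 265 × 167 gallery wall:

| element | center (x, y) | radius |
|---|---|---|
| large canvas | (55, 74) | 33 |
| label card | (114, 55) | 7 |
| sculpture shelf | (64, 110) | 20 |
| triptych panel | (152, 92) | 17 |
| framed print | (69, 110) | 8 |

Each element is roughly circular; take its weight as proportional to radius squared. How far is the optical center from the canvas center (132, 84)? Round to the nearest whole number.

≈ 58

r² weights: large canvas 33² = 1089, label card 7² = 49, sculpture shelf 20² = 400, triptych panel 17² = 289, framed print 8² = 64. Total = 1891.
x-moment: 1089·55 + 49·114 + 400·64 + 289·152 + 64·69 = 139425; centroid 139425/1891 ≈ 73.73.
y-moment: 1089·74 + 49·55 + 400·110 + 289·92 + 64·110 = 160909; centroid 160909/1891 ≈ 85.09.
Relative to (132, 84): Δ = (-58.27, 1.09); |Δ| = √(-58.27² + 1.09²) ≈ 58.28.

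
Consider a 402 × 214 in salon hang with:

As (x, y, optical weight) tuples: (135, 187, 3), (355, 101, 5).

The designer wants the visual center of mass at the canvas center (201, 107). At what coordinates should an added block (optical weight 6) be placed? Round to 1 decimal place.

(105.7, 72.0)

After adding the added block, total weight = 3 + 5 + 6 = 14.
x: target moment 14×201 = 2814; current 3·135 + 5·355 = 2180; the added block supplies 634, so x = 634/6 ≈ 105.67.
y: target moment 14×107 = 1498; current 3·187 + 5·101 = 1066; the added block supplies 432, so y = 432/6 ≈ 72.00.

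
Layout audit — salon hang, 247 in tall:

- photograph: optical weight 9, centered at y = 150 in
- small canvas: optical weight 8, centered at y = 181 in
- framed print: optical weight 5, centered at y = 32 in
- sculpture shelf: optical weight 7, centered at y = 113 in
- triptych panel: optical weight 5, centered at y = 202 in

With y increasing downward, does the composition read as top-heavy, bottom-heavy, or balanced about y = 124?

Total weight = 9 + 8 + 5 + 7 + 5 = 34.
y: (9·150 + 8·181 + 5·32 + 7·113 + 5·202) / 34 = 4759 / 34 ≈ 139.97
Since 140.0 is below (larger y than) 124, the composition reads bottom-heavy.

bottom-heavy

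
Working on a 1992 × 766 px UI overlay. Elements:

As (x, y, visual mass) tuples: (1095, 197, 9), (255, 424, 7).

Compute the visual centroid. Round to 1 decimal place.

(727.5, 296.3)

Σw = 9 + 7 = 16.
x: (9·1095 + 7·255) / 16 = 11640 / 16 ≈ 727.50
y: (9·197 + 7·424) / 16 = 4741 / 16 ≈ 296.31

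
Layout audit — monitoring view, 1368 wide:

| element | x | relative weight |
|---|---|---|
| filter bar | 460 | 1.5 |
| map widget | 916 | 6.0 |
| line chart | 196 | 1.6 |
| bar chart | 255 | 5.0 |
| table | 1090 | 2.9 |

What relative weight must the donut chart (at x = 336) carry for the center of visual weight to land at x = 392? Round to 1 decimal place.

w ≈ 76.3

Existing Σw = 17.0 (1.5 + 6.0 + 1.6 + 5.0 + 2.9); existing moment 1.5·460 + 6.0·916 + 1.6·196 + 5.0·255 + 2.9·1090 = 10935.6.
Balance at x = 392 requires (10935.6 + w·336) / (17.0 + w) = 392.
So w = (392·17.0 − 10935.6)/(336 − 392) = -4271.6/-56 ≈ 76.28.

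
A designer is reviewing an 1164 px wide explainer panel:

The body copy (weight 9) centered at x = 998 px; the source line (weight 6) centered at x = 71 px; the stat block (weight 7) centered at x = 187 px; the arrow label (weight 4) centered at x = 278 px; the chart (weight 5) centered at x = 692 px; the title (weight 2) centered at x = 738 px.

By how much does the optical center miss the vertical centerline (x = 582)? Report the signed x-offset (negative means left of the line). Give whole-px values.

≈ -74 px

Σw = 9 + 6 + 7 + 4 + 5 + 2 = 33.
Σw·x = 9·998 + 6·71 + 7·187 + 4·278 + 5·692 + 2·738 = 16765, so x̄ = 16765/33 ≈ 508.03.
Difference: 508.03 − 582 ≈ -73.97.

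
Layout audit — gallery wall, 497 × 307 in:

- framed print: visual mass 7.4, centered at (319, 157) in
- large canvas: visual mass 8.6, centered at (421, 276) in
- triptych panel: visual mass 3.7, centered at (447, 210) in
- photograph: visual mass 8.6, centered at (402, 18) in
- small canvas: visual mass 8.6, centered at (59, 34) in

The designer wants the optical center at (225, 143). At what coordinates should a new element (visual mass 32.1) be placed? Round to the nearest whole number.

After adding the new element, total weight = 7.4 + 8.6 + 3.7 + 8.6 + 8.6 + 32.1 = 69.0.
x: target moment 69.0×225 = 15525.0; current 7.4·319 + 8.6·421 + 3.7·447 + 8.6·402 + 8.6·59 = 11599.7; the new element supplies 3925.3, so x = 3925.3/32.1 ≈ 122.28.
y: target moment 69.0×143 = 9867.0; current 7.4·157 + 8.6·276 + 3.7·210 + 8.6·18 + 8.6·34 = 4759.6; the new element supplies 5107.4, so y = 5107.4/32.1 ≈ 159.11.

(122, 159)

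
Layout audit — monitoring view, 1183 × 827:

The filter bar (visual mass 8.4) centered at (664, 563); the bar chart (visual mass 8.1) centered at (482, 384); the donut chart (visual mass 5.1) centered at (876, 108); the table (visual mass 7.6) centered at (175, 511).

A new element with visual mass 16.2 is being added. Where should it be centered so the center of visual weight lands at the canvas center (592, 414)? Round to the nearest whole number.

New total weight: (8.4 + 8.1 + 5.1 + 7.6) + 16.2 = 45.4.
x: need Σw·x = 45.4·592 = 26876.8. Existing = 8.4·664 + 8.1·482 + 5.1·876 + 7.6·175 = 15279.4. Remainder 11597.4 / 16.2 ≈ 715.89.
y: need Σw·y = 45.4·414 = 18795.6. Existing = 8.4·563 + 8.1·384 + 5.1·108 + 7.6·511 = 12274.0. Remainder 6521.6 / 16.2 ≈ 402.57.

(716, 403)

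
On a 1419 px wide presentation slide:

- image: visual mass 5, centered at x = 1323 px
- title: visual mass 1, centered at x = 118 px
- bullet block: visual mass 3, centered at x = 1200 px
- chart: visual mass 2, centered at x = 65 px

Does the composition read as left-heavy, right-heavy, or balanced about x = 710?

right-heavy

Total weight = 5 + 1 + 3 + 2 = 11.
Σw·x = 5·1323 + 1·118 + 3·1200 + 2·65 = 10463, so x̄ = 10463/11 ≈ 951.18.
951.2 vs midline 710 → right-heavy.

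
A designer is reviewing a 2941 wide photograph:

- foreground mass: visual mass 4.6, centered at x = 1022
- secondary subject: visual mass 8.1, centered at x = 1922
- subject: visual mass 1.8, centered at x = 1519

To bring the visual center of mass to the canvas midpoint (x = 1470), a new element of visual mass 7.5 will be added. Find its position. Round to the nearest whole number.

With the new element, Σw becomes 4.6 + 8.1 + 1.8 + 7.5 = 22.0.
Along x: (23003.6 + 7.5·x) / 22.0 = 1470 (existing moment 4.6·1022 + 8.1·1922 + 1.8·1519 = 23003.6) ⇒ x = (32340.0 − 23003.6) / 7.5 ≈ 1244.85.

x ≈ 1245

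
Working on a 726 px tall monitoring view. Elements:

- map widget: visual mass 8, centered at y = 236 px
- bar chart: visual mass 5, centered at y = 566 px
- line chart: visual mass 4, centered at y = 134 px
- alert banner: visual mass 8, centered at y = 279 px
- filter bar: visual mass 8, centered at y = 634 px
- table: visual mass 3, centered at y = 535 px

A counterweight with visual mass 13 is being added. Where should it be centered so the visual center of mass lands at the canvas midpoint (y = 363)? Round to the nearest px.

New total weight: (8 + 5 + 4 + 8 + 8 + 3) + 13 = 49.
Along y: (14163 + 13·y) / 49 = 363 (existing moment 8·236 + 5·566 + 4·134 + 8·279 + 8·634 + 3·535 = 14163) ⇒ y = (17787 − 14163) / 13 ≈ 278.77.

y ≈ 279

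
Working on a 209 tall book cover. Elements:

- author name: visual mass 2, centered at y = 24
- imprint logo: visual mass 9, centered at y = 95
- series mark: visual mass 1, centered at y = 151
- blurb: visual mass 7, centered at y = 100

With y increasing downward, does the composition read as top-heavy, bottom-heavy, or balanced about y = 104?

top-heavy

Σw = 2 + 9 + 1 + 7 = 19.
Σw·y = 2·24 + 9·95 + 1·151 + 7·100 = 1754, so ȳ = 1754/19 ≈ 92.32.
Since 92.3 is above (smaller y than) 104, the composition reads top-heavy.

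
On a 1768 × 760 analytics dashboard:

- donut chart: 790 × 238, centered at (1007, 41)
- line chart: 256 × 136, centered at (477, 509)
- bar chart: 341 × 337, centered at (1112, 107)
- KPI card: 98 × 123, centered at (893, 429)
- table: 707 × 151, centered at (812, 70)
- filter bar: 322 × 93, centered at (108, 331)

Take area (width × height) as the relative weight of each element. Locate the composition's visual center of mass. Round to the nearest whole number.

(893, 124)

Areas: donut chart 790·238 = 188020, line chart 256·136 = 34816, bar chart 341·337 = 114917, KPI card 98·123 = 12054, table 707·151 = 106757, filter bar 322·93 = 29946. Total weight = 486510.
x: moment 434416150 / weight 486510 ≈ 892.92
Σw·y = 60282565; ȳ = 60282565/486510 ≈ 123.91.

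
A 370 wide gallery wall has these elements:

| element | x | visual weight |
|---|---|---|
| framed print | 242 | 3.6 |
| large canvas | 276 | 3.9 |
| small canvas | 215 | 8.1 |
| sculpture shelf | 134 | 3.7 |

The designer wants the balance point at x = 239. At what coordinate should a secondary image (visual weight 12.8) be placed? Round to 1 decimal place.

New total weight: (3.6 + 3.9 + 8.1 + 3.7) + 12.8 = 32.1.
x: need Σw·x = 32.1·239 = 7671.9. Existing = 3.6·242 + 3.9·276 + 8.1·215 + 3.7·134 = 4184.9. Remainder 3487.0 / 12.8 ≈ 272.42.

x ≈ 272.4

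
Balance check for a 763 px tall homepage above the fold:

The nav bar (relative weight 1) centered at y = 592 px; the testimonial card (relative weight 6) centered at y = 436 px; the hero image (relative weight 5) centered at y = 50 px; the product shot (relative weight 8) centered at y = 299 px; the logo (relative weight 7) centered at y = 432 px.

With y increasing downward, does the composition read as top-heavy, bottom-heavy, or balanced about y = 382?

Σw = 1 + 6 + 5 + 8 + 7 = 27.
y: (1·592 + 6·436 + 5·50 + 8·299 + 7·432) / 27 = 8874 / 27 ≈ 328.67
328.7 lies above (smaller y than) the midline 382, so the layout is top-heavy.

top-heavy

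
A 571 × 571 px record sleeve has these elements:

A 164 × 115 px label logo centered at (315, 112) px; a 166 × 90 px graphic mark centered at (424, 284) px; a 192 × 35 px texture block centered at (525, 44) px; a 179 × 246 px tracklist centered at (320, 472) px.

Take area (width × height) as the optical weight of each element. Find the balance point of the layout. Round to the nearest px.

(354, 324)

Areas → weights: label logo 164·115 = 18860, graphic mark 166·90 = 14940, texture block 192·35 = 6720, tracklist 179·246 = 44034; Σw = 84554.
x-moment: 18860·315 + 14940·424 + 6720·525 + 44034·320 = 29894340; centroid 29894340/84554 ≈ 353.55.
y-moment: 18860·112 + 14940·284 + 6720·44 + 44034·472 = 27435008; centroid 27435008/84554 ≈ 324.47.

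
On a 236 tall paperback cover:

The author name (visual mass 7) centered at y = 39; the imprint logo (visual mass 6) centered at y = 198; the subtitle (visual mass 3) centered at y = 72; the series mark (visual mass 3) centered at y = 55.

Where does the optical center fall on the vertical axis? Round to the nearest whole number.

Total weight = 7 + 6 + 3 + 3 = 19.
y-moment: 7·39 + 6·198 + 3·72 + 3·55 = 1842; centroid 1842/19 ≈ 96.95.

y ≈ 97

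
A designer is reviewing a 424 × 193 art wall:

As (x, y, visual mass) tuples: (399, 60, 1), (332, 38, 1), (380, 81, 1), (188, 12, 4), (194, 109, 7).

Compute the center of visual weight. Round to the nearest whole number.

(230, 71)

Σw = 1 + 1 + 1 + 4 + 7 = 14.
Σw·x = 1·399 + 1·332 + 1·380 + 4·188 + 7·194 = 3221, so x̄ = 3221/14 ≈ 230.07.
Σw·y = 1·60 + 1·38 + 1·81 + 4·12 + 7·109 = 990, so ȳ = 990/14 ≈ 70.71.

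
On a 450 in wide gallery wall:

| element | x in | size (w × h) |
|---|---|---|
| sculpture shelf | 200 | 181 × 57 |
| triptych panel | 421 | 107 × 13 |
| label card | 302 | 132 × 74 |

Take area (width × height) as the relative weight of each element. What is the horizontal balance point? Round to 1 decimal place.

x ≈ 260.7

Areas → weights: sculpture shelf 181·57 = 10317, triptych panel 107·13 = 1391, label card 132·74 = 9768; Σw = 21476.
x: (10317·200 + 1391·421 + 9768·302) / 21476 = 5598947 / 21476 ≈ 260.71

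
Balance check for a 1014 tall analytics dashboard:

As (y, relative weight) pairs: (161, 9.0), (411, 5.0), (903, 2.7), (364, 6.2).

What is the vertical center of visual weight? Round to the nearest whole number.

Weights sum to 9.0 + 5.0 + 2.7 + 6.2 = 22.9.
y: (9.0·161 + 5.0·411 + 2.7·903 + 6.2·364) / 22.9 = 8198.9 / 22.9 ≈ 358.03

y ≈ 358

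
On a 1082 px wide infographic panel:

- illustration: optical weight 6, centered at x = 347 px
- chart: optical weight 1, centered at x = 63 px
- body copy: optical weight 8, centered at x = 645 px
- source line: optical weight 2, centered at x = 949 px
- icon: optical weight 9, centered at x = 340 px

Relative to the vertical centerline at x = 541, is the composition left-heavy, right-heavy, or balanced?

Σw = 6 + 1 + 8 + 2 + 9 = 26.
Σw·x = 6·347 + 1·63 + 8·645 + 2·949 + 9·340 = 12263, so x̄ = 12263/26 ≈ 471.65.
471.7 lies left of the midline 541, so the layout is left-heavy.

left-heavy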